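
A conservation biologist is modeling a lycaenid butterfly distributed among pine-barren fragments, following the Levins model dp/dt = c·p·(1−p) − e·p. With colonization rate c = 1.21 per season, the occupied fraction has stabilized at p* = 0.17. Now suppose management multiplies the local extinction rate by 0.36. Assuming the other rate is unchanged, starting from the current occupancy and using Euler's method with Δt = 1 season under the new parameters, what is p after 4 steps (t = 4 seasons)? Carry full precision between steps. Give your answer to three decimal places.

0.658

Balance c(1−p*) = e gives e = 1.21×(1 − 0.17000) = 1.00430.
Starting from p₀ = 0.17000; update p ← p + (dp/dt)·Δt with the new parameters.
t = 1: p = 0.17000 + (+0.10927) = 0.27927
t = 2: p = 0.27927 + (+0.14258) = 0.42184
t = 3: p = 0.42184 + (+0.14259) = 0.56444
t = 4: p = 0.56444 + (+0.09341) = 0.65784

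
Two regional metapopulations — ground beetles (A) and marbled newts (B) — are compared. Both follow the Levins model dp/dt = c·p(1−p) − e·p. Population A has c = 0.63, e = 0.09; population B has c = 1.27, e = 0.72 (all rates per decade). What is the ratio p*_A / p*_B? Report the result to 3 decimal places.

A: p*_A = 1 − 0.09/0.63 = 0.8571.
B: p*_B = 1 − 0.72/1.27 = 0.4331.
p*_A / p*_B = 0.8571/0.4331 = 1.9792.

1.979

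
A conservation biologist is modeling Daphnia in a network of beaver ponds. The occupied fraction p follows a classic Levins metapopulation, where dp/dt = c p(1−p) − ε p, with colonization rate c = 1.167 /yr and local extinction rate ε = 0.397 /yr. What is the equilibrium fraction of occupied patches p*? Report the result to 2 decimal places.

0.66

Setting dp/dt = 0 and dividing through by p* gives c·(1−p*) = ε.
So p* = 1 − ε/c = 1 − 0.397/1.167 = 1 − 0.3402 = 0.6598.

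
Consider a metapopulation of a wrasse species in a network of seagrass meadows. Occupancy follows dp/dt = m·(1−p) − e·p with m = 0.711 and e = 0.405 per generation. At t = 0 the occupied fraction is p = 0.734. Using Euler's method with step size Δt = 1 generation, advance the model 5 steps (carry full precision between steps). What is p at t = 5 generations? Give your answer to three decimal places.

Update rule: p ← p + [m·(1−p) − e·p]·Δt with Δt = 1.
p: 0.73400 → 0.62586  (Δp = -0.10814)
p: 0.62586 → 0.63840  (Δp = +0.01254)
p: 0.63840 → 0.63695  (Δp = -0.00146)
p: 0.63695 → 0.63711  (Δp = +0.00017)
p: 0.63711 → 0.63709  (Δp = -0.00002)

0.637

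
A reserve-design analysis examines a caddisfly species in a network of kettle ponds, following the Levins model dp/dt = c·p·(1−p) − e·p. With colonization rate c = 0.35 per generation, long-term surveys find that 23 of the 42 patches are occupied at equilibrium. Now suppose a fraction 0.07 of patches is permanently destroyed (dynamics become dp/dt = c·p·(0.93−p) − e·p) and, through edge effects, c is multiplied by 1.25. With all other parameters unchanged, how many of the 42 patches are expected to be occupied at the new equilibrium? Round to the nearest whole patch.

Observed p* = 23/42 = 0.54762.
Balance c(1−p*) = e gives e = 0.35×(1 − 0.54762) = 0.15833.
New p* = 0.93 − e/c = 0.93 − 0.15833/0.43750 = 0.56810.
Expected occupied = 42 × 0.56810 = 23.86 ≈ 24.

24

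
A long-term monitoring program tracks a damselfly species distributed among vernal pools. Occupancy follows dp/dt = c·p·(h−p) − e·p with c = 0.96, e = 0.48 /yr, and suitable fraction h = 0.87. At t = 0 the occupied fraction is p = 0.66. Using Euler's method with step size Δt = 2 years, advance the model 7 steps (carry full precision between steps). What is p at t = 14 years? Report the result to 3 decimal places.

0.370

Update rule: p ← p + [c·p·(h−p) − e·p]·Δt with Δt = 2.
  1  |  dp/dt·Δt = -0.367488  |  p_1 = 0.292512
  2  |  dp/dt·Δt = +0.043519  |  p_2 = 0.336031
  3  |  dp/dt·Δt = +0.021916  |  p_3 = 0.357947
  4  |  dp/dt·Δt = +0.008283  |  p_4 = 0.366231
  5  |  dp/dt·Δt = +0.002651  |  p_5 = 0.368881
  6  |  dp/dt·Δt = +0.000792  |  p_6 = 0.369674
  7  |  dp/dt·Δt = +0.000232  |  p_7 = 0.369905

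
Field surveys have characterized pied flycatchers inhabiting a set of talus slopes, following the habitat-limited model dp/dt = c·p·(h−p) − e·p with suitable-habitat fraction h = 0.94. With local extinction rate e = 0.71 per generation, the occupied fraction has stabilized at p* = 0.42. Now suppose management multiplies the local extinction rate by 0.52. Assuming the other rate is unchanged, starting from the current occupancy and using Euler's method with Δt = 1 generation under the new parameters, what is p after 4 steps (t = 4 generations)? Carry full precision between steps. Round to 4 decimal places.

Balance c(h−p*) = e gives c = e/(0.94 − 0.42000) = 0.71/0.52000 = 1.36538.
Starting from p₀ = 0.42000; update p ← p + (dp/dt)·Δt with the new parameters.
p: 0.42000 → 0.56314  (Δp = +0.14314)
p: 0.56314 → 0.64500  (Δp = +0.08186)
p: 0.64500 → 0.66666  (Δp = +0.02167)
p: 0.66666 → 0.66934  (Δp = +0.00267)

0.6693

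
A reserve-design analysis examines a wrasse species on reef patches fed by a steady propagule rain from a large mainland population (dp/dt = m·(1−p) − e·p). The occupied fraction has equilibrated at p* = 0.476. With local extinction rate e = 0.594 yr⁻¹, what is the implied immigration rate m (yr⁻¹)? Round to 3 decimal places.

0.540

At equilibrium m(1−p*) = e·p*, so m = e·p*/(1−p*).
m = 0.594 × 0.476 / 0.5240 = 0.2827/0.5240 = 0.5396.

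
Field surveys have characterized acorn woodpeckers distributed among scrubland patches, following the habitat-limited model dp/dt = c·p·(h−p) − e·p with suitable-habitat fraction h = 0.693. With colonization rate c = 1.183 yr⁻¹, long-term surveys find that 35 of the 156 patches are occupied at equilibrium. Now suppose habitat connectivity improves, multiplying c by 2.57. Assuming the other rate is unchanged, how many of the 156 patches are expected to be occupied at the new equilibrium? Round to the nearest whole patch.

Observed p* = 35/156 = 0.22436.
Balance c(h−p*) = e gives e = 1.183×(0.693 − 0.22436) = 0.55440.
New p* = 0.693 − e/c = 0.693 − 0.55440/3.04031 = 0.51065.
Expected occupied = 156 × 0.51065 = 79.66 ≈ 80.

80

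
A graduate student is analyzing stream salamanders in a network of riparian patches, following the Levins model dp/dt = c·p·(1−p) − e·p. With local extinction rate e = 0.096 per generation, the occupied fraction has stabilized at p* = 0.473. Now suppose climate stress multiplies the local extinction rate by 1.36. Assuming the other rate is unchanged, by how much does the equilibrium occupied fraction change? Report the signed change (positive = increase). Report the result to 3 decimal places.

Balance c(1−p*) = e gives c = e/(1 − 0.47300) = 0.096/0.52700 = 0.18216.
New p* = 1 − e/c = 1 − 0.13056/0.18216 = 0.28327.
Δp* = 0.28327 − 0.47300 = -0.18973.

-0.190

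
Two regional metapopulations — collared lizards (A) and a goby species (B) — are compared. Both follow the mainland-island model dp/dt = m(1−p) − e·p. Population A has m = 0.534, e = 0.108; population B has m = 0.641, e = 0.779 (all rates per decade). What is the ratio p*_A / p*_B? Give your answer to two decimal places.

A: p*_A = m/(m+e) = 0.534/0.6420 = 0.8318.
B: p*_B = 0.641/1.4200 = 0.4514.
p*_A / p*_B = 0.8318/0.4514 = 1.8426.

1.84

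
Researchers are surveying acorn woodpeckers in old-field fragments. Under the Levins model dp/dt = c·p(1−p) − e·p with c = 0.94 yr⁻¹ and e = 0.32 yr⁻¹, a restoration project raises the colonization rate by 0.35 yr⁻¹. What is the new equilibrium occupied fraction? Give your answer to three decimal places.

0.752

Before: p* = 1 − 0.32/0.94 = 0.6596.
After the change, c = 1.29, e = 0.32, so p* = 1 − 0.32/1.29 = 0.7519.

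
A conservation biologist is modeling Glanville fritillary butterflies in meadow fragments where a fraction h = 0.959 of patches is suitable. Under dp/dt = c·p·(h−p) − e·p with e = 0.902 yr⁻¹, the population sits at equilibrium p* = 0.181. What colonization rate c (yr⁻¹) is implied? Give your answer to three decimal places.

At equilibrium c(h−p*) = e, so c = e/(h−p*).
c = 0.902/(0.959 − 0.181) = 0.902/0.7780 = 1.1594.

1.159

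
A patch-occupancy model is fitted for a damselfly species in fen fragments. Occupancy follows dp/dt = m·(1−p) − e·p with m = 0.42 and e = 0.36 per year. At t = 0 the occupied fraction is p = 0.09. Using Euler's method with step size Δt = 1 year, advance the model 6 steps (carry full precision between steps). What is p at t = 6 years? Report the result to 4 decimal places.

0.5384

Update rule: p ← p + [m·(1−p) − e·p]·Δt with Δt = 1.
step 1: Δp = +0.34980, p = 0.43980
step 2: Δp = +0.07696, p = 0.51676
step 3: Δp = +0.01693, p = 0.53369
step 4: Δp = +0.00372, p = 0.53741
step 5: Δp = +0.00082, p = 0.53823
step 6: Δp = +0.00018, p = 0.53841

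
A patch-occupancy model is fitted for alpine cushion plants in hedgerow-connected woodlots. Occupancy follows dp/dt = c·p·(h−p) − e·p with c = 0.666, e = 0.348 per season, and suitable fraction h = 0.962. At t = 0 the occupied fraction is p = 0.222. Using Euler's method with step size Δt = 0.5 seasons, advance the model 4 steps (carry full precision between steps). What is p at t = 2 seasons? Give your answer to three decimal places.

Update rule: p ← p + [c·p·(h−p) − e·p]·Δt with Δt = 0.5.
t = 0.5: p = 0.22200 + (+0.01608) = 0.23808
t = 1: p = 0.23808 + (+0.01597) = 0.25404
t = 1.5: p = 0.25404 + (+0.01569) = 0.26973
t = 2: p = 0.26973 + (+0.01525) = 0.28498

0.285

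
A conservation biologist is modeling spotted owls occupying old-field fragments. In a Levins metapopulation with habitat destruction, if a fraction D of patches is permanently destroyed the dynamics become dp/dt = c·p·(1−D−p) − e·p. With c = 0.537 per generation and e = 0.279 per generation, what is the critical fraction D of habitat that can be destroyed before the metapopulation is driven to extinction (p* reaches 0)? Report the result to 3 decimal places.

The nontrivial equilibrium is p* = (1−D) − e/c; extinction occurs when this hits zero.
So D_crit = 1 − e/c = 1 − 0.279/0.537 = 1 − 0.5196 = 0.4804.
This equals the undisturbed p*, a classic result of Lande's extension.

0.480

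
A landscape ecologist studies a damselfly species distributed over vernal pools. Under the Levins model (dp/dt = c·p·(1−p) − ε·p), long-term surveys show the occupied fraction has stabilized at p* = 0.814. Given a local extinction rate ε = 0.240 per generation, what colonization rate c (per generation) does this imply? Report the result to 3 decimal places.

At equilibrium c(1−p*) = ε, so c = ε/(1−p*).
c = 0.240/(1 − 0.814) = 0.240/0.1860 = 1.2903.

1.290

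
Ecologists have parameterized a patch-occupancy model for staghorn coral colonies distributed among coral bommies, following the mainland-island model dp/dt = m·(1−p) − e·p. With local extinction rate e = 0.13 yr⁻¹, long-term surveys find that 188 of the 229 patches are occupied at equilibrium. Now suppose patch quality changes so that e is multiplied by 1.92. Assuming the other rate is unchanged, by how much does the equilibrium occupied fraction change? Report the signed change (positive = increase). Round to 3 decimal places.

Observed p* = 188/229 = 0.82096.
Balance m(1−p*) = e·p* gives m = e·p*/(1−p*) = 0.13×0.82096/0.17904 = 0.59609.
New p* = m/(m+e) = 0.59609/(0.59609+0.24960) = 0.70486.
Δp* = 0.70486 − 0.82096 = -0.11610.

-0.116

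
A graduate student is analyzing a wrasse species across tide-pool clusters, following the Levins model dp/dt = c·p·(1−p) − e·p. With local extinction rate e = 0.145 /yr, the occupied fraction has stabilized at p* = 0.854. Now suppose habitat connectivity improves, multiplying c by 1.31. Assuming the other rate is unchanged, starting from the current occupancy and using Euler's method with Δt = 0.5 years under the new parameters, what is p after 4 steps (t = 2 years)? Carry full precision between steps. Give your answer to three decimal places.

0.887

Balance c(1−p*) = e gives c = e/(1 − 0.85400) = 0.145/0.14600 = 0.99315.
Starting from p₀ = 0.85400; update p ← p + (dp/dt)·Δt with the new parameters.
step 1: Δp = +0.01919, p = 0.87319
step 2: Δp = +0.00872, p = 0.88192
step 3: Δp = +0.00381, p = 0.88572
step 4: Δp = +0.00163, p = 0.88735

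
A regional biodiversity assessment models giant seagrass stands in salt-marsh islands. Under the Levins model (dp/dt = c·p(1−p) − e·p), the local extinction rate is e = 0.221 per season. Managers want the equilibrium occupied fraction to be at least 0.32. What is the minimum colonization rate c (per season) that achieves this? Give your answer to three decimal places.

0.325

p* = 1 − e/c ≥ 0.32 requires e/c ≤ 0.6800, i.e. c ≥ e/0.6800.
c_min = 0.221/0.6800 = 0.3250.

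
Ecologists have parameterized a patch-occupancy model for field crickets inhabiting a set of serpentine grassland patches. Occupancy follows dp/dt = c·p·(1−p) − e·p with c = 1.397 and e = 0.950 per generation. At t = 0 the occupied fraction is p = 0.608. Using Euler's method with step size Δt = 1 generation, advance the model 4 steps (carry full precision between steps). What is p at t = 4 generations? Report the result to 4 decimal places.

Update rule: p ← p + [c·p·(1−p) − e·p]·Δt with Δt = 1.
t = 1: p = 0.60800 + (-0.24464) = 0.36336
t = 2: p = 0.36336 + (-0.02202) = 0.34133
t = 3: p = 0.34133 + (-0.01019) = 0.33115
t = 4: p = 0.33115 + (-0.00517) = 0.32598

0.3260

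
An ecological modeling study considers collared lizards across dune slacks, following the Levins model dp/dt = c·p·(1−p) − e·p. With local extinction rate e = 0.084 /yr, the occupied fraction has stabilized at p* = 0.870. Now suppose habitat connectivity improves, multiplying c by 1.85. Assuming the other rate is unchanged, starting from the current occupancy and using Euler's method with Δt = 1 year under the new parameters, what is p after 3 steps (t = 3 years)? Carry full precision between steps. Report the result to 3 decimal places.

Balance c(1−p*) = e gives c = e/(1 − 0.87000) = 0.084/0.13000 = 0.64615.
Starting from p₀ = 0.87000; update p ← p + (dp/dt)·Δt with the new parameters.
p: 0.87000 → 0.93212  (Δp = +0.06212)
p: 0.93212 → 0.92946  (Δp = -0.00266)
p: 0.92946 → 0.92976  (Δp = +0.00030)

0.930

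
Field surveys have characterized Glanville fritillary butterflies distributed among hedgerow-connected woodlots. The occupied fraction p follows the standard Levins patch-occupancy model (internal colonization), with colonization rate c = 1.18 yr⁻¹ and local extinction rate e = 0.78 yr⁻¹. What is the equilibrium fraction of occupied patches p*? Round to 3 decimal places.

Setting dp/dt = 0 and dividing through by p* gives c·(1−p*) = e.
So p* = 1 − e/c = 1 − 0.78/1.18 = 1 − 0.6610 = 0.3390.

0.339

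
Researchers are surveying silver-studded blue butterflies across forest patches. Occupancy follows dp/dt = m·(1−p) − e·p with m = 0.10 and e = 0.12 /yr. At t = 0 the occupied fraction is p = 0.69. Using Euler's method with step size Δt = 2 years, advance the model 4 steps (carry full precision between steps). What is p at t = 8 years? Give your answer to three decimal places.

0.478

Update rule: p ← p + [m·(1−p) − e·p]·Δt with Δt = 2.
t = 2: p = 0.69000 + (-0.10360) = 0.58640
t = 4: p = 0.58640 + (-0.05802) = 0.52838
t = 6: p = 0.52838 + (-0.03249) = 0.49590
t = 8: p = 0.49590 + (-0.01819) = 0.47770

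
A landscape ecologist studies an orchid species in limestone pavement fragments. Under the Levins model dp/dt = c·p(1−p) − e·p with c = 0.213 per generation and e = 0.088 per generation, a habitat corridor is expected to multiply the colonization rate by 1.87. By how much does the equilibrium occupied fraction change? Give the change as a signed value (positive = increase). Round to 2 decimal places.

0.19

Before: p* = 1 − 0.088/0.213 = 0.5869.
After the change, c = 0.39831, e = 0.088, so p* = 1 − 0.088/0.39831 = 0.7791.
Δp* = 0.7791 − 0.5869 = +0.1922.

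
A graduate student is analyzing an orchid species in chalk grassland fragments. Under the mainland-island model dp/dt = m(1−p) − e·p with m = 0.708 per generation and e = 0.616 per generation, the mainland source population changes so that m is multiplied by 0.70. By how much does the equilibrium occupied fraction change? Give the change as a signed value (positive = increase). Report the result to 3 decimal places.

-0.089

Before: p* = 0.708/(0.708+0.616) = 0.5347.
After: m = 0.4956, e = 0.616; p* = 0.4956/1.1116 = 0.4458.
Δp* = 0.4458 − 0.5347 = -0.0889.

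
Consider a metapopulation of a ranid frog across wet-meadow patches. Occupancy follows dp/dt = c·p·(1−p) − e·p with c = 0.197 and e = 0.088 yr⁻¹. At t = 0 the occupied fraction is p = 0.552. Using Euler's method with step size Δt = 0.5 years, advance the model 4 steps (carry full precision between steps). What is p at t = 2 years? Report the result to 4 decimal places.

0.5523

Update rule: p ← p + [c·p·(1−p) − e·p]·Δt with Δt = 0.5.
step 1: Δp = +0.00007, p = 0.55207
step 2: Δp = +0.00007, p = 0.55214
step 3: Δp = +0.00006, p = 0.55220
step 4: Δp = +0.00006, p = 0.55226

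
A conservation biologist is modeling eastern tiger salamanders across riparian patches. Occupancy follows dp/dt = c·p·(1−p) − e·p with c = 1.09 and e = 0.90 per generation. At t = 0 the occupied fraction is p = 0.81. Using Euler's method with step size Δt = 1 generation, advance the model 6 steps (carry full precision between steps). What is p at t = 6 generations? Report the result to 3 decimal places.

Update rule: p ← p + [c·p·(1−p) − e·p]·Δt with Δt = 1.
p: 0.81000 → 0.24875  (Δp = -0.56125)
p: 0.24875 → 0.22857  (Δp = -0.02018)
p: 0.22857 → 0.21505  (Δp = -0.01352)
p: 0.21505 → 0.20550  (Δp = -0.00955)
p: 0.20550 → 0.19851  (Δp = -0.00699)
p: 0.19851 → 0.19328  (Δp = -0.00524)

0.193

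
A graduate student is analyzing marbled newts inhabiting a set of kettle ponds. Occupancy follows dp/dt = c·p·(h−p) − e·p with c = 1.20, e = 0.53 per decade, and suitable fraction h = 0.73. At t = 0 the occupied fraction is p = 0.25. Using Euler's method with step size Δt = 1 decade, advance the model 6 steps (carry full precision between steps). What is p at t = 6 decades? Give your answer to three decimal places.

Update rule: p ← p + [c·p·(h−p) − e·p]·Δt with Δt = 1.
p: 0.25000 → 0.26150  (Δp = +0.01150)
p: 0.26150 → 0.26992  (Δp = +0.00842)
p: 0.26992 → 0.27588  (Δp = +0.00596)
p: 0.27588 → 0.28001  (Δp = +0.00412)
p: 0.28001 → 0.28280  (Δp = +0.00280)
p: 0.28280 → 0.28468  (Δp = +0.00188)

0.285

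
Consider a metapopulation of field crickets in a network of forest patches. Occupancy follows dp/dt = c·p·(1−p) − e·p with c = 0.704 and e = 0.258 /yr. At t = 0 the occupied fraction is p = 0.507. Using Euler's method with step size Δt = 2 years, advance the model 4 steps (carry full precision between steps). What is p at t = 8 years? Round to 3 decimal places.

0.633

Update rule: p ← p + [c·p·(1−p) − e·p]·Δt with Δt = 2.
step 1: Δp = +0.09032, p = 0.59732
step 2: Δp = +0.03045, p = 0.62777
step 3: Δp = +0.00509, p = 0.63285
step 4: Δp = +0.00060, p = 0.63345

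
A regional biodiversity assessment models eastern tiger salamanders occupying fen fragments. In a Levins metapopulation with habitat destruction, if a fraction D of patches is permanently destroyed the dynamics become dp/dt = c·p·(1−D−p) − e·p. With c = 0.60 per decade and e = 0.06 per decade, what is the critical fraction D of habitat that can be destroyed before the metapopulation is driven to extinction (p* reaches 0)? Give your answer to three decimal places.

0.900

The nontrivial equilibrium is p* = (1−D) − e/c; extinction occurs when this hits zero.
So D_crit = 1 − e/c = 1 − 0.06/0.60 = 1 − 0.1000 = 0.9000.
Note this equals the original equilibrium occupancy — the Levins extinction-debt result.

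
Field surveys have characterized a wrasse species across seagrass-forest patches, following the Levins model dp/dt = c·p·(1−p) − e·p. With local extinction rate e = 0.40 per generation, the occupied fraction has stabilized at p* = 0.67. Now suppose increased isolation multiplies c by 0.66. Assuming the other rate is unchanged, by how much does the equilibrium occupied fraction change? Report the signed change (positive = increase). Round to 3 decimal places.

-0.170

Balance c(1−p*) = e gives c = e/(1 − 0.67000) = 0.40/0.33000 = 1.21212.
New p* = 1 − e/c = 1 − 0.40000/0.80000 = 0.50000.
Δp* = 0.50000 − 0.67000 = -0.17000.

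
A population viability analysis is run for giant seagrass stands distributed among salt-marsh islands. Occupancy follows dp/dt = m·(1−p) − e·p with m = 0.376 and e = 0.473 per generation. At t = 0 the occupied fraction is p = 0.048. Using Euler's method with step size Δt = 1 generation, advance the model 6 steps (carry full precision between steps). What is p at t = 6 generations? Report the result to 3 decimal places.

Update rule: p ← p + [m·(1−p) − e·p]·Δt with Δt = 1.
t = 1: p = 0.04800 + (+0.33525) = 0.38325
t = 2: p = 0.38325 + (+0.05062) = 0.43387
t = 3: p = 0.43387 + (+0.00764) = 0.44151
t = 4: p = 0.44151 + (+0.00115) = 0.44267
t = 5: p = 0.44267 + (+0.00017) = 0.44284
t = 6: p = 0.44284 + (+0.00003) = 0.44287

0.443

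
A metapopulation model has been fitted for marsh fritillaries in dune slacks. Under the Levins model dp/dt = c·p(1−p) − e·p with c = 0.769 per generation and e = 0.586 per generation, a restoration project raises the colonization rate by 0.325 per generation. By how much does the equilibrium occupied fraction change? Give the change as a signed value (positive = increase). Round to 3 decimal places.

0.226

Before: p* = 1 − 0.586/0.769 = 0.2380.
After the change, c = 1.094, e = 0.586, so p* = 1 − 0.586/1.094 = 0.4644.
Δp* = 0.4644 − 0.2380 = +0.2264.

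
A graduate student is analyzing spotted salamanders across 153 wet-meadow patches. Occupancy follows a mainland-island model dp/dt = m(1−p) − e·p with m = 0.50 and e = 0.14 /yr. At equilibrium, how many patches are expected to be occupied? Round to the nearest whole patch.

120

p* = m/(m+e) = 0.50/0.6400 = 0.7812.
Expected occupied patches = N × p* = 153 × 0.7812 = 119.53 ≈ 120.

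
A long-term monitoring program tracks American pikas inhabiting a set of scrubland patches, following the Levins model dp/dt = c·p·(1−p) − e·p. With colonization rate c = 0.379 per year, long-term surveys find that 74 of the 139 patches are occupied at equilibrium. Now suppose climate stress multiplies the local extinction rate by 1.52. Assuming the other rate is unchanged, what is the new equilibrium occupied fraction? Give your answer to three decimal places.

Observed p* = 74/139 = 0.53237.
Balance c(1−p*) = e gives e = 0.379×(1 − 0.53237) = 0.17723.
New p* = 1 − e/c = 1 − 0.26939/0.37900 = 0.28921.

0.289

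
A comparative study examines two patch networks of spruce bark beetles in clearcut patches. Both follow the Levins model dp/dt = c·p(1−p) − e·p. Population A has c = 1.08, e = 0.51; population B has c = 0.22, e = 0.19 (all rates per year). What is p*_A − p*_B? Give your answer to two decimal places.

A: p*_A = 1 − 0.51/1.08 = 0.5278.
B: p*_B = 1 − 0.19/0.22 = 0.1364.
p*_A − p*_B = 0.5278 − 0.1364 = 0.3914.

0.39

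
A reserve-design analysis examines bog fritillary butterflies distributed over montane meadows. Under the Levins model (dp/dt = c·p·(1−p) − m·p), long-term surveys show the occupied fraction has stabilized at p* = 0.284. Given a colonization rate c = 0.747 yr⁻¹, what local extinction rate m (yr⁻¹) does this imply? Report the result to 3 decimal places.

At equilibrium c(1−p*) = m.
m = 0.747 × (1 − 0.284) = 0.747 × 0.7160 = 0.5349.

0.535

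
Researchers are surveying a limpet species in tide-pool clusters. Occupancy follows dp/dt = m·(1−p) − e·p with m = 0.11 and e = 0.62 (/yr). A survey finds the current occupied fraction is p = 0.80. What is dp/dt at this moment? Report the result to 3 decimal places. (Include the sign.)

Colonization term: m·(1−p) = 0.11×0.2000 = 0.02200.
Extinction term: e·p = 0.49600.
dp/dt = 0.02200 − 0.49600 = -0.47400.

-0.474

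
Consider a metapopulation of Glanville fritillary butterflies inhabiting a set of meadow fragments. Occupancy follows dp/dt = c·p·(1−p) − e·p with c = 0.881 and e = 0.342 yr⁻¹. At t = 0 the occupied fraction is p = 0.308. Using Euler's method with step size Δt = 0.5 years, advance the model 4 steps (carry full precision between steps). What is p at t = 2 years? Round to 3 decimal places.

0.462

Update rule: p ← p + [c·p·(1−p) − e·p]·Δt with Δt = 0.5.
t = 0.5: p = 0.30800 + (+0.04122) = 0.34922
t = 1: p = 0.34922 + (+0.04039) = 0.38961
t = 1.5: p = 0.38961 + (+0.03813) = 0.42775
t = 2: p = 0.42775 + (+0.03468) = 0.46243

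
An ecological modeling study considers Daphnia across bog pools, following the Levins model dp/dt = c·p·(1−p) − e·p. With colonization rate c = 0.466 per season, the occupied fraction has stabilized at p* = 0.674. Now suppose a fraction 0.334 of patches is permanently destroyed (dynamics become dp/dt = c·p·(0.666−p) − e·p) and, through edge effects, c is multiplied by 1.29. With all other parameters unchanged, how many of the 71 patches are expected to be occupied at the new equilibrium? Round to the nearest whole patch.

Balance c(1−p*) = e gives e = 0.466×(1 − 0.67400) = 0.15192.
New p* = 0.666 − e/c = 0.666 − 0.15192/0.60114 = 0.41328.
Expected occupied = 71 × 0.41328 = 29.34 ≈ 29.

29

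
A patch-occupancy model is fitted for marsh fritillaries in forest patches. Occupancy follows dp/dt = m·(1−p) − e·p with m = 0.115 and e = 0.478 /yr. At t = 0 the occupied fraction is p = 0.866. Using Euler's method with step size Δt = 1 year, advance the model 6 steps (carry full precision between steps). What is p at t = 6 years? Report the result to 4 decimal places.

Update rule: p ← p + [m·(1−p) − e·p]·Δt with Δt = 1.
step 1: Δp = -0.39854, p = 0.46746
step 2: Δp = -0.16220, p = 0.30526
step 3: Δp = -0.06602, p = 0.23924
step 4: Δp = -0.02687, p = 0.21237
step 5: Δp = -0.01094, p = 0.20143
step 6: Δp = -0.00445, p = 0.19698

0.1970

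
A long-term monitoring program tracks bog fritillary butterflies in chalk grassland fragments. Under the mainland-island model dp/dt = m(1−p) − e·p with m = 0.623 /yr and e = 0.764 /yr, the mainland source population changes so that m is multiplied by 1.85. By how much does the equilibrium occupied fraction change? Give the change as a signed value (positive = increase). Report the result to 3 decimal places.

0.152

Before: p* = 0.623/(0.623+0.764) = 0.4492.
After: m = 1.15255, e = 0.764; p* = 1.15255/1.9165 = 0.6014.
Δp* = 0.6014 − 0.4492 = +0.1522.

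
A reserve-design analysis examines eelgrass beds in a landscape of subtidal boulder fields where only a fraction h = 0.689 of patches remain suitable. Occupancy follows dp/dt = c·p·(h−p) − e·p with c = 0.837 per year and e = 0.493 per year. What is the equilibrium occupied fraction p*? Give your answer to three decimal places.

0.100

Setting dp/dt = 0 and dividing by p* gives c·(h−p*) = e.
So p* = h − e/c = 0.689 − 0.493/0.837 = 0.689 − 0.5890 = 0.1000.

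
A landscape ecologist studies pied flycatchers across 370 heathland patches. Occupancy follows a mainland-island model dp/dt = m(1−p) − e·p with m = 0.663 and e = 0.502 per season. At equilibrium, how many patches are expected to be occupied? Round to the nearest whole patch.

p* = m/(m+e) = 0.663/1.1650 = 0.5691.
Expected occupied patches = N × p* = 370 × 0.5691 = 210.57 ≈ 211.

211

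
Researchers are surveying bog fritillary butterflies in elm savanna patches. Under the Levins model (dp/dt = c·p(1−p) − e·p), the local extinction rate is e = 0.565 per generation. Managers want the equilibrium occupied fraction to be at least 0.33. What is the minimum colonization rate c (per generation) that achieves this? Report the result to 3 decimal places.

0.843

p* = 1 − e/c ≥ 0.33 requires e/c ≤ 0.6700, i.e. c ≥ e/0.6700.
c_min = 0.565/0.6700 = 0.8433.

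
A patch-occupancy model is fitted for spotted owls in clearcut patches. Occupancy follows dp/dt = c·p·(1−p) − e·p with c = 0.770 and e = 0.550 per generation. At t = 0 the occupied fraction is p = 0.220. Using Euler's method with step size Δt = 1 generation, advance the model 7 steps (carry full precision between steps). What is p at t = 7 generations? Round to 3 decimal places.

Update rule: p ← p + [c·p·(1−p) − e·p]·Δt with Δt = 1.
p: 0.22000 → 0.23113  (Δp = +0.01113)
p: 0.23113 → 0.24085  (Δp = +0.00971)
p: 0.24085 → 0.24917  (Δp = +0.00832)
p: 0.24917 → 0.25618  (Δp = +0.00701)
p: 0.25618 → 0.26200  (Δp = +0.00583)
p: 0.26200 → 0.26679  (Δp = +0.00478)
p: 0.26679 → 0.27068  (Δp = +0.00389)

0.271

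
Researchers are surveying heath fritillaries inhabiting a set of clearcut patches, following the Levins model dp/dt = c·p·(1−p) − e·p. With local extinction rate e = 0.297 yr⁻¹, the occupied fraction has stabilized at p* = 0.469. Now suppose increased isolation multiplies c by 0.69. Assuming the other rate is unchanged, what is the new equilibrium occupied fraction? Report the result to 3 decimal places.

0.230

Balance c(1−p*) = e gives c = e/(1 − 0.46900) = 0.297/0.53100 = 0.55932.
New p* = 1 − e/c = 1 − 0.29700/0.38593 = 0.23043.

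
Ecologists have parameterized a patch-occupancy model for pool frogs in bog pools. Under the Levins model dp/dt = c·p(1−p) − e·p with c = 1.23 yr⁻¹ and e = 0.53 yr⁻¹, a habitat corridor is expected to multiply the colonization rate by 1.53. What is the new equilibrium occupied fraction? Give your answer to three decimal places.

Before: p* = 1 − 0.53/1.23 = 0.5691.
After the change, c = 1.8819, e = 0.53, so p* = 1 − 0.53/1.8819 = 0.7184.

0.718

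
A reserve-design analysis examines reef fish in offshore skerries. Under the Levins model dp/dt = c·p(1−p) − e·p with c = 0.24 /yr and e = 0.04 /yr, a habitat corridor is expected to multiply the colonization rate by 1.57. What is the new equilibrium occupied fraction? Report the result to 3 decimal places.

Before: p* = 1 − 0.04/0.24 = 0.8333.
After the change, c = 0.3768, e = 0.04, so p* = 1 − 0.04/0.3768 = 0.8938.

0.894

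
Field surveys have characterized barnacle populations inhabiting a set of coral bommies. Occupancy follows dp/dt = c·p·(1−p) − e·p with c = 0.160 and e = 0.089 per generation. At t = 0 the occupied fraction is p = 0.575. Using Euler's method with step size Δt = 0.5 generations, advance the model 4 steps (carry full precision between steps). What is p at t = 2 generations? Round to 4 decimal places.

0.5528

Update rule: p ← p + [c·p·(1−p) − e·p]·Δt with Δt = 0.5.
step 1: Δp = -0.00604, p = 0.56896
step 2: Δp = -0.00570, p = 0.56326
step 3: Δp = -0.00539, p = 0.55788
step 4: Δp = -0.00509, p = 0.55278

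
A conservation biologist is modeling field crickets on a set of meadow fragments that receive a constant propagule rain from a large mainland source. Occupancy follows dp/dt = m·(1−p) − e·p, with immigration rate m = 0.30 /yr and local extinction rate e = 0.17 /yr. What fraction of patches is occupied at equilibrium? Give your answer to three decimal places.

At equilibrium the propagule rain into empty patches balances local extinction: m(1−p*) = e·p*.
p* = m/(m+e) = 0.30/(0.30+0.17) = 0.30/0.4700 = 0.6383.

0.638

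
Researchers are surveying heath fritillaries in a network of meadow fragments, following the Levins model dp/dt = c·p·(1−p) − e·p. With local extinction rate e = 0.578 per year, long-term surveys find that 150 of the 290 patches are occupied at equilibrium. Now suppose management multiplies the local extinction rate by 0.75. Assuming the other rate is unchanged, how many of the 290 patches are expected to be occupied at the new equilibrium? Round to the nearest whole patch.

185

Observed p* = 150/290 = 0.51724.
Balance c(1−p*) = e gives c = e/(1 − 0.51724) = 0.578/0.48276 = 1.19728.
New p* = 1 − e/c = 1 − 0.43350/1.19728 = 0.63793.
Expected occupied = 290 × 0.63793 = 185.00 ≈ 185.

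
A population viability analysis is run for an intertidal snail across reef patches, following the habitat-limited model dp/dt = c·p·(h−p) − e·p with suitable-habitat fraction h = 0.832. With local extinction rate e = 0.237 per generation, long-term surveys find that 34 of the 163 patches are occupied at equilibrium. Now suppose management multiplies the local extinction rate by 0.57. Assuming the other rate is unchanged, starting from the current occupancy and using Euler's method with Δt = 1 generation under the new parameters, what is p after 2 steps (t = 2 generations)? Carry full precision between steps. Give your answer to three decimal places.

0.251

Observed p* = 34/163 = 0.20859.
Balance c(h−p*) = e gives c = e/(0.832 − 0.20859) = 0.237/0.62341 = 0.38017.
Starting from p₀ = 0.20859; update p ← p + (dp/dt)·Δt with the new parameters.
  1  |  dp/dt·Δt = +0.021257  |  p_1 = 0.229846
  2  |  dp/dt·Δt = +0.021566  |  p_2 = 0.251412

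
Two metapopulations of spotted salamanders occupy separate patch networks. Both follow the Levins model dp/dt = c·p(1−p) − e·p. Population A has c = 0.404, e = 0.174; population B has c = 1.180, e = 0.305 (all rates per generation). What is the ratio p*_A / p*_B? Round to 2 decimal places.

0.77

A: p*_A = 1 − 0.174/0.404 = 0.5693.
B: p*_B = 1 − 0.305/1.180 = 0.7415.
p*_A / p*_B = 0.5693/0.7415 = 0.7678.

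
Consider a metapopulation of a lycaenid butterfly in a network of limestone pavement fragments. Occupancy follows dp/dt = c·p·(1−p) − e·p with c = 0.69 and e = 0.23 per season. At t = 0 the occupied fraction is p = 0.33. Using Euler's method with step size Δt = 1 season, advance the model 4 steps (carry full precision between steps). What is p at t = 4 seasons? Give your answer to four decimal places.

Update rule: p ← p + [c·p·(1−p) − e·p]·Δt with Δt = 1.
t = 1: p = 0.33000 + (+0.07666) = 0.40666
t = 2: p = 0.40666 + (+0.07296) = 0.47962
t = 3: p = 0.47962 + (+0.06190) = 0.54152
t = 4: p = 0.54152 + (+0.04676) = 0.58828

0.5883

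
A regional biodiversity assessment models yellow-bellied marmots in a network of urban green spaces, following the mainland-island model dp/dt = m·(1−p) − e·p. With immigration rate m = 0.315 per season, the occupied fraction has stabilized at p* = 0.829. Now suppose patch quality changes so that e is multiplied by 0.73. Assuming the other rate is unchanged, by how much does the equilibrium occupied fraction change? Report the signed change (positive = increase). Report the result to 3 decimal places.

0.040

Balance m(1−p*) = e·p* gives e = m(1−p*)/p* = 0.315×0.17100/0.82900 = 0.06498.
New p* = m/(m+e) = 0.31500/(0.31500+0.04744) = 0.86911.
Δp* = 0.86911 − 0.82900 = +0.04011.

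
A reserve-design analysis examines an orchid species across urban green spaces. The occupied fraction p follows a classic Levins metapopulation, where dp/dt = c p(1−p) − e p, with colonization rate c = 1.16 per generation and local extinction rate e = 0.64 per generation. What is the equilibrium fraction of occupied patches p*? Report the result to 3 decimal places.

Setting dp/dt = 0 and dividing through by p* gives c·(1−p*) = e.
So p* = 1 − e/c = 1 − 0.64/1.16 = 1 − 0.5517 = 0.4483.

0.448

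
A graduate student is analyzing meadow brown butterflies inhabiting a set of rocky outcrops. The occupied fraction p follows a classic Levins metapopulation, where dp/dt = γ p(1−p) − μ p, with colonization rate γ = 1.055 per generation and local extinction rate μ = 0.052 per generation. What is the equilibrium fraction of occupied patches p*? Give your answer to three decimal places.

Setting dp/dt = 0 and dividing through by p* gives γ·(1−p*) = μ.
So p* = 1 − μ/γ = 1 − 0.052/1.055 = 1 − 0.0493 = 0.9507.

0.951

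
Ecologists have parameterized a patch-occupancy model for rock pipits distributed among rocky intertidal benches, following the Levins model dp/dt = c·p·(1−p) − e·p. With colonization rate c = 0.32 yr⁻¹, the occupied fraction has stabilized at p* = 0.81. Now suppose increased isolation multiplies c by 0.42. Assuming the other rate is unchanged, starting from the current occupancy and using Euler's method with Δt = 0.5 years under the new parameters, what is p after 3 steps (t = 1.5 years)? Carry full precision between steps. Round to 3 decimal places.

Balance c(1−p*) = e gives e = 0.32×(1 − 0.81000) = 0.06080.
Starting from p₀ = 0.81000; update p ← p + (dp/dt)·Δt with the new parameters.
t = 0.5: p = 0.81000 + (-0.01428) = 0.79572
t = 1: p = 0.79572 + (-0.01327) = 0.78245
t = 1.5: p = 0.78245 + (-0.01235) = 0.77010

0.770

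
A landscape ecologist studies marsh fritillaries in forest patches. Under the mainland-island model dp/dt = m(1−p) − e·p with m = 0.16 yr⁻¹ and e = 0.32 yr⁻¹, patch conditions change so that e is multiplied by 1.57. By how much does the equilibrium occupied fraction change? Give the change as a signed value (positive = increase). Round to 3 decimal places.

Before: p* = 0.16/(0.16+0.32) = 0.3333.
After: m = 0.16, e = 0.5024; p* = 0.16/0.6624 = 0.2415.
Δp* = 0.2415 − 0.3333 = -0.0918.

-0.092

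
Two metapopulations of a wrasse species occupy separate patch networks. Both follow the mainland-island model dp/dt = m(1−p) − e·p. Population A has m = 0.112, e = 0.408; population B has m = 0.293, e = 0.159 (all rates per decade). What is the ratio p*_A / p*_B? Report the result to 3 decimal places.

A: p*_A = m/(m+e) = 0.112/0.5200 = 0.2154.
B: p*_B = 0.293/0.4520 = 0.6482.
p*_A / p*_B = 0.2154/0.6482 = 0.3323.

0.332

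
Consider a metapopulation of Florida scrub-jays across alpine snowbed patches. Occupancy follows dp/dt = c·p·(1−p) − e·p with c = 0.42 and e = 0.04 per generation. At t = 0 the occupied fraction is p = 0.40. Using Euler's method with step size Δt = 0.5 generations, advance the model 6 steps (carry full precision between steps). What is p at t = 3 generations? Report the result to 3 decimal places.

0.648

Update rule: p ← p + [c·p·(1−p) − e·p]·Δt with Δt = 0.5.
step 1: Δp = +0.04240, p = 0.44240
step 2: Δp = +0.04296, p = 0.48536
step 3: Δp = +0.04275, p = 0.52810
step 4: Δp = +0.04177, p = 0.56988
step 5: Δp = +0.04008, p = 0.60995
step 6: Δp = +0.03776, p = 0.64771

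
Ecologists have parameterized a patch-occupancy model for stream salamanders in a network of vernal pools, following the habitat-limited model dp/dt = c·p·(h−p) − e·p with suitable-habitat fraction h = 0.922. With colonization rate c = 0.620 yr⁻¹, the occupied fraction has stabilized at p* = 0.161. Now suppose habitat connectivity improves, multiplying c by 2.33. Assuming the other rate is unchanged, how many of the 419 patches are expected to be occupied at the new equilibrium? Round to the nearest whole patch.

Balance c(h−p*) = e gives e = 0.620×(0.922 − 0.16100) = 0.47182.
New p* = 0.922 − e/c = 0.922 − 0.47182/1.44460 = 0.59539.
Expected occupied = 419 × 0.59539 = 249.47 ≈ 249.

249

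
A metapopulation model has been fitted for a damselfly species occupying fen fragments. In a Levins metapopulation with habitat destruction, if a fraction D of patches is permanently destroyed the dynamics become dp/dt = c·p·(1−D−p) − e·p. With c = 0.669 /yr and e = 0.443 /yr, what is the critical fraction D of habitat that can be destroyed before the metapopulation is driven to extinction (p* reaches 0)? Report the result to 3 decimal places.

0.338

The nontrivial equilibrium is p* = (1−D) − e/c; extinction occurs when this hits zero.
So D_crit = 1 − e/c = 1 − 0.443/0.669 = 1 − 0.6622 = 0.3378.
Note this equals the original equilibrium occupancy — the Levins extinction-debt result.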